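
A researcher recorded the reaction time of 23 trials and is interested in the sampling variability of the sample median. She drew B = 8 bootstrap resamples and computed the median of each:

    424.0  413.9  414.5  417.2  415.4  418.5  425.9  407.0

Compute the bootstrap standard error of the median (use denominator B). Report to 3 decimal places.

Bootstrap SE is the standard deviation of the 8 replicate medians.
Mean of replicates: (424.0 + 413.9 + 414.5 + 417.2 + 415.4 + 418.5 + 425.9 + 407.0) / 8 = 3336.4000 / 8 = 417.0500
Sum of squared deviations: (+6.9500)² + (−3.1500)² + (−2.5500)² + (+0.1500)² + (−1.6500)² + (+1.4500)² + (+8.8500)² + (−10.0500)² = 248.9000
Variance = 248.9000 / 8 = 31.1125
SE* = √31.1125

SE* = 5.578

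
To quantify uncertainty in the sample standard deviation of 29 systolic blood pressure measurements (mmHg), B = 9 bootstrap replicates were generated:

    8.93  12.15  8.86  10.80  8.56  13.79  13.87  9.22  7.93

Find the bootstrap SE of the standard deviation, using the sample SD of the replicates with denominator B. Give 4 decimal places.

Bootstrap SE is the standard deviation of the 9 replicate standard deviations.
Mean of replicates: (8.93 + 12.15 + 8.86 + 10.80 + 8.56 + 13.79 + 13.87 + 9.22 + 7.93) / 9 = 94.11000 / 9 = 10.45667
Sum of squared deviations: (−1.52667)² + (+1.69333)² + (−1.59667)² + (+0.34333)² + (−1.89667)² + (+3.33333)² + (+3.41333)² + (−1.23667)² + (−2.52667)² = 42.13800
Variance = 42.13800 / 9 = 4.68200
SE* = √4.68200

SE* = 2.1638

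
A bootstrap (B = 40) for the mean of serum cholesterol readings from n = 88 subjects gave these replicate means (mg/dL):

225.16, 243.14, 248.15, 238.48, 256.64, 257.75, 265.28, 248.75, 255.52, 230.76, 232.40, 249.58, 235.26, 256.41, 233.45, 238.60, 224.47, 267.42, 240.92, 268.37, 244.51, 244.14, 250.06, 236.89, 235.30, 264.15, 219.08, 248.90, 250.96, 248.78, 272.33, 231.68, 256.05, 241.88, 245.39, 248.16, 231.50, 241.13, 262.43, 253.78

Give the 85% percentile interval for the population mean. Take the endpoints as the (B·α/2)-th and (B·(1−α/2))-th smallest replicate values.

Sorted replicates: 219.08, 224.47, 225.16, 230.76, 231.50, 231.68, 232.40, 233.45, 235.26, 235.30, 236.89, 238.48, 238.60, 240.92, 241.13, 241.88, 243.14, 244.14, 244.51, 245.39, 248.15, 248.16, 248.75, 248.78, 248.90, 249.58, 250.06, 250.96, 253.78, 255.52, 256.05, 256.41, 256.64, 257.75, 262.43, 264.15, 265.28, 267.42, 268.37, 272.33
α = 0.15; lower rank = 40 × 0.075 = 3; upper rank = 40 × 0.925 = 37.
The 3rd smallest replicate is 225.16; the 37th is 265.28.

(225.16, 265.28)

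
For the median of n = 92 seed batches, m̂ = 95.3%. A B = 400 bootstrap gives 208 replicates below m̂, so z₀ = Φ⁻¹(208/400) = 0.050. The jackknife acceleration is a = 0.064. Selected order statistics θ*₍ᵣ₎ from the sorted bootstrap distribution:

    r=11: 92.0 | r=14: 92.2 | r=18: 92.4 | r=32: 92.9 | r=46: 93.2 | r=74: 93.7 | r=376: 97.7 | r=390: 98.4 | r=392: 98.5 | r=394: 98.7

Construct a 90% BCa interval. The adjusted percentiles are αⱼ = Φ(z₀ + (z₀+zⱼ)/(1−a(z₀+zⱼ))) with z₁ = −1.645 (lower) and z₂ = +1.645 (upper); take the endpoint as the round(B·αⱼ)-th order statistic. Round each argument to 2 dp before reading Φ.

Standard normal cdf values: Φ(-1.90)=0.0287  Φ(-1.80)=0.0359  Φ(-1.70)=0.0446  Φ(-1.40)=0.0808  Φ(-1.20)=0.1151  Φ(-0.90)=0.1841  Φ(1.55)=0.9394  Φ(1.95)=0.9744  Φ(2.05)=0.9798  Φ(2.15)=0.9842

(92.9, 98.4)

Lower: z₀ + z₁ = 0.050 + (-1.645) = -1.595; 1 − a(z₀+z₁) = 1 − (0.064)(-1.595) = 1.1021; argument = 0.050 + (-1.595)/1.1021 = -1.3973 → -1.40.
α₁ = Φ(-1.40) = 0.0808; rank = round(400 × 0.0808) = 32; θ*₍32₎ = 92.9.
Upper: z₀ + z₂ = 1.695; 1 − a(z₀+z₂) = 0.8915; argument = 1.9512 → 1.95; α₂ = 0.9744; rank = 390; θ*₍390₎ = 98.4.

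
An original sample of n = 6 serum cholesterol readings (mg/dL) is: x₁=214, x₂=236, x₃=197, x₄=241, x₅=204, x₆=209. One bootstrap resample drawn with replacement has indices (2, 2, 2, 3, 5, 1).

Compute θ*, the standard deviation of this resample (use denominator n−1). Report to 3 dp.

θ* = 17.819

Resample values: 236, 236, 236, 197, 204, 214.
Mean = 220.5000; sum of squared deviations = 1587.5000
s² = 1587.5000 / 5 = 317.5000
s = √317.5000 = 17.819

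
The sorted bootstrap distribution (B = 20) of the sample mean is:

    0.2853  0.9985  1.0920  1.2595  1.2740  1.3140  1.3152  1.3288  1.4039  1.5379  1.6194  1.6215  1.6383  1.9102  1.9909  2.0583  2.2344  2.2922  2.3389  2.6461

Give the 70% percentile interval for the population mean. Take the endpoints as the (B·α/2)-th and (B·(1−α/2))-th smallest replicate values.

α = 0.30; lower rank = 20 × 0.150 = 3; upper rank = 20 × 0.850 = 17.
The 3rd smallest replicate is 1.0920; the 17th is 2.2344.

(1.0920, 2.2344)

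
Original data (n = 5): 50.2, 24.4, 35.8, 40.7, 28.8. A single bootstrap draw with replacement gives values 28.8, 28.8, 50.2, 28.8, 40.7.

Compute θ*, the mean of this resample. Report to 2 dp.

Mean = (28.8 + 28.8 + 50.2 + 28.8 + 40.7) / 5 = 177.30 / 5 = 35.46

θ* = 35.46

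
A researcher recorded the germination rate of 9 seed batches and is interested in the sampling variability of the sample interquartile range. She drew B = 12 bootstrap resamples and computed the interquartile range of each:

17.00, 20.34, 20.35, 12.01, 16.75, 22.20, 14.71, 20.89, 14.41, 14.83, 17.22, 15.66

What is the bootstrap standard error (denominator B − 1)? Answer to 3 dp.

SE* = 3.127

Bootstrap SE is the standard deviation of the 12 replicate interquartile ranges.
Mean of replicates: (17.00 + 20.34 + 20.35 + 12.01 + 16.75 + 22.20 + 14.71 + 20.89 + 14.41 + 14.83 + 17.22 + 15.66) / 12 = 206.3700 / 12 = 17.1975
Sum of squared deviations: (−0.1975)² + (+3.1425)² + (+3.1525)² + (−5.1875)² + (−0.4475)² + (+5.0025)² + (−2.4875)² + (+3.6925)² + (−2.7875)² + (−2.3675)² + (+0.0225)² + (−1.5375)² = 107.5498
Variance = 107.5498 / 11 = 9.7773
SE* = √9.7773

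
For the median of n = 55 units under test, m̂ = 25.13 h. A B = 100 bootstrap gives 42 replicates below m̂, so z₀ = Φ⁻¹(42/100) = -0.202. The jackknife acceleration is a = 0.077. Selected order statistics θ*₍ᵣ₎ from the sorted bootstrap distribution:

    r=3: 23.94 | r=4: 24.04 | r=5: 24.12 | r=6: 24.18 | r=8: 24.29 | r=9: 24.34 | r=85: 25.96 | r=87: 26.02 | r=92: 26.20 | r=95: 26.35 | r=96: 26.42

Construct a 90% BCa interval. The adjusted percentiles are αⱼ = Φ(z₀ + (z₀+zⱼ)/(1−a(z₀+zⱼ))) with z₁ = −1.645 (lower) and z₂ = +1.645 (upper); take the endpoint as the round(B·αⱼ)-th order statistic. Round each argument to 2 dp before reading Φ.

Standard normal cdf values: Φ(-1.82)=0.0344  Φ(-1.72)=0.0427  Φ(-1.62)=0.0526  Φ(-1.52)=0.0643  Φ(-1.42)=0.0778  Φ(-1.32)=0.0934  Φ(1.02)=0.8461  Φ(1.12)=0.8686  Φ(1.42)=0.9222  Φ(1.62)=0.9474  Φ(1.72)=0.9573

(23.94, 26.20)

Lower: z₀ + z₁ = -0.202 + (-1.645) = -1.847; 1 − a(z₀+z₁) = 1 − (0.077)(-1.847) = 1.1422; argument = -0.202 + (-1.847)/1.1422 = -1.8190 → -1.82.
α₁ = Φ(-1.82) = 0.0344; rank = round(100 × 0.0344) = 3; θ*₍3₎ = 23.94.
Upper: z₀ + z₂ = 1.443; 1 − a(z₀+z₂) = 0.8889; argument = 1.4214 → 1.42; α₂ = 0.9222; rank = 92; θ*₍92₎ = 26.20.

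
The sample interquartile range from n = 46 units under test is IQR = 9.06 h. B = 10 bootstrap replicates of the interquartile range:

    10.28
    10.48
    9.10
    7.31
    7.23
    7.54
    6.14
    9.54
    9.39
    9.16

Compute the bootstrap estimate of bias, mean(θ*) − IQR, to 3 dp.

mean(θ*) = (10.28 + 10.48 + 9.10 + 7.31 + 7.23 + 7.54 + 6.14 + 9.54 + 9.39 + 9.16) / 10 = 8.6170
bias = 8.6170 − 9.06

bias = −0.443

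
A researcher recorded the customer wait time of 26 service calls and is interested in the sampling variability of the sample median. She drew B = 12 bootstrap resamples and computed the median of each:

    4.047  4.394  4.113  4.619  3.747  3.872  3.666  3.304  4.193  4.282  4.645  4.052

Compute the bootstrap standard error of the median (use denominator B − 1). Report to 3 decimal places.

SE* = 0.392

Bootstrap SE is the standard deviation of the 12 replicate medians.
Mean of replicates: (4.047 + 4.394 + 4.113 + 4.619 + 3.747 + 3.872 + 3.666 + 3.304 + 4.193 + 4.282 + 4.645 + 4.052) / 12 = 48.9340 / 12 = 4.0778
Sum of squared deviations: (−0.0308)² + (+0.3162)² + (+0.0352)² + (+0.5412)² + (−0.3308)² + (−0.2058)² + (−0.4118)² + (−0.7738)² + (+0.1152)² + (+0.2042)² + (+0.5672)² + (−0.0258)² = 1.6925
Variance = 1.6925 / 11 = 0.1539
SE* = √0.1539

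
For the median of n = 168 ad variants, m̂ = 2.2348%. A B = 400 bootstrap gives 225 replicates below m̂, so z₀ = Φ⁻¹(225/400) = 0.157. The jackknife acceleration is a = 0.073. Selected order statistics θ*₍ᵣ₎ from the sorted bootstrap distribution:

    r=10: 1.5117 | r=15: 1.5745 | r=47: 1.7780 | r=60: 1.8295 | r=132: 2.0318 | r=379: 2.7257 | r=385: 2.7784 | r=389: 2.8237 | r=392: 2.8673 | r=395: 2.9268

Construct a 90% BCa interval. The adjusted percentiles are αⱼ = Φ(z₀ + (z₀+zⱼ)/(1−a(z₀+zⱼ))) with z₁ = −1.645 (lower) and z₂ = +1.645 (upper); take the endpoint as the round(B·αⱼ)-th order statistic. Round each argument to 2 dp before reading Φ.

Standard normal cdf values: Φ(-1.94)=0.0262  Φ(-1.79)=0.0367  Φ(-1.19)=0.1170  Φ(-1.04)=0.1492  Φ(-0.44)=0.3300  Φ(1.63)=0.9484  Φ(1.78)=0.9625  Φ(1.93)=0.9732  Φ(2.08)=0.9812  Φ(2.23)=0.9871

Lower: z₀ + z₁ = 0.157 + (-1.645) = -1.488; 1 − a(z₀+z₁) = 1 − (0.073)(-1.488) = 1.1086; argument = 0.157 + (-1.488)/1.1086 = -1.1852 → -1.19.
α₁ = Φ(-1.19) = 0.1170; rank = round(400 × 0.1170) = 47; θ*₍47₎ = 1.7780.
Upper: z₀ + z₂ = 1.802; 1 − a(z₀+z₂) = 0.8685; argument = 2.2320 → 2.23; α₂ = 0.9871; rank = 395; θ*₍395₎ = 2.9268.

(1.7780, 2.9268)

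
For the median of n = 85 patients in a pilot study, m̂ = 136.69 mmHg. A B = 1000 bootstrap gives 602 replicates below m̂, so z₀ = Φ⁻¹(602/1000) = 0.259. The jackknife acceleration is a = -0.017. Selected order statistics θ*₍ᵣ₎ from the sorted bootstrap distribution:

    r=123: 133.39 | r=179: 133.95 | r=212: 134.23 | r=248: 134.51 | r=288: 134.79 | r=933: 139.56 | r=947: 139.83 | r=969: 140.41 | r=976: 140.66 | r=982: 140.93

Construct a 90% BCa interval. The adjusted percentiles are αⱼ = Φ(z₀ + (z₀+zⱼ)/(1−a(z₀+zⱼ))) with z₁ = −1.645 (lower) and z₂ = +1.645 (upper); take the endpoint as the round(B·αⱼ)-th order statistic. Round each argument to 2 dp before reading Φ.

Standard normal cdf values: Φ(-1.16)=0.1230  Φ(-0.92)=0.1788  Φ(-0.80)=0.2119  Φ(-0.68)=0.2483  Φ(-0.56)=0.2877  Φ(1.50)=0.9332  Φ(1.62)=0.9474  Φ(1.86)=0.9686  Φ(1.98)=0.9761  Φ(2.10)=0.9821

Lower: z₀ + z₁ = 0.259 + (-1.645) = -1.386; 1 − a(z₀+z₁) = 1 − (-0.017)(-1.386) = 0.9764; argument = 0.259 + (-1.386)/0.9764 = -1.1604 → -1.16.
α₁ = Φ(-1.16) = 0.1230; rank = round(1000 × 0.1230) = 123; θ*₍123₎ = 133.39.
Upper: z₀ + z₂ = 1.904; 1 − a(z₀+z₂) = 1.0324; argument = 2.1033 → 2.10; α₂ = 0.9821; rank = 982; θ*₍982₎ = 140.93.

(133.39, 140.93)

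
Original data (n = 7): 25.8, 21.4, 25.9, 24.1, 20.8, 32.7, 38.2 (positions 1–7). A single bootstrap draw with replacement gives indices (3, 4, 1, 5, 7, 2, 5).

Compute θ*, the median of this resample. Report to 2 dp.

θ* = 24.10

Resample values: 25.9, 24.1, 25.8, 20.8, 38.2, 21.4, 20.8.
Sorted: 20.8, 20.8, 21.4, 24.1, 25.8, 25.9, 38.2
Median = middle value = 24.10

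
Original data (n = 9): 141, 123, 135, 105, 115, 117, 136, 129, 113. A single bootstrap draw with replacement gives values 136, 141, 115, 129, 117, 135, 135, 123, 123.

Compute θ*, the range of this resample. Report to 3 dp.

θ* = 26.000

Range = 141 − 115 = 26.000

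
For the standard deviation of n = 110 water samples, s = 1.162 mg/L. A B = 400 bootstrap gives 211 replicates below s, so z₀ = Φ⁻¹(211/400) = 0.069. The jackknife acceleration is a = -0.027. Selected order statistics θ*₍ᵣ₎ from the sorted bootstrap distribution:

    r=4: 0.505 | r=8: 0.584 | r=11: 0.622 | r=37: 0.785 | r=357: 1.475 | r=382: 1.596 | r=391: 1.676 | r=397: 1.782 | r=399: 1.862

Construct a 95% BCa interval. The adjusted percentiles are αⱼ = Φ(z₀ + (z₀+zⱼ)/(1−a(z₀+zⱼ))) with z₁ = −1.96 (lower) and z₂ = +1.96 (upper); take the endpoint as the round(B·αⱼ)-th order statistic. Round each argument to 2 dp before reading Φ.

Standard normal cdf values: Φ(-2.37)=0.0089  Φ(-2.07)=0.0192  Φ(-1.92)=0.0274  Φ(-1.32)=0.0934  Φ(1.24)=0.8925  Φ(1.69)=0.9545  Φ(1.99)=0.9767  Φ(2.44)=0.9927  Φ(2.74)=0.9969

Lower: z₀ + z₁ = 0.069 + (-1.960) = -1.891; 1 − a(z₀+z₁) = 1 − (-0.027)(-1.891) = 0.9489; argument = 0.069 + (-1.891)/0.9489 = -1.9237 → -1.92.
α₁ = Φ(-1.92) = 0.0274; rank = round(400 × 0.0274) = 11; θ*₍11₎ = 0.622.
Upper: z₀ + z₂ = 2.029; 1 − a(z₀+z₂) = 1.0548; argument = 1.9926 → 1.99; α₂ = 0.9767; rank = 391; θ*₍391₎ = 1.676.

(0.622, 1.676)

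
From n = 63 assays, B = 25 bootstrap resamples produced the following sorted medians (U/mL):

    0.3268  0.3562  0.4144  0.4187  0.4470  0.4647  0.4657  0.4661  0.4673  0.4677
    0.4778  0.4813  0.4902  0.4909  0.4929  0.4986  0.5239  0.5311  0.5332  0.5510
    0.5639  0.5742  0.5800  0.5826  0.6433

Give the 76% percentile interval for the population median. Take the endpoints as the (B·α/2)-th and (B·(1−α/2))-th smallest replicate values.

(0.4144, 0.5742)

α = 0.24; lower rank = 25 × 0.120 = 3; upper rank = 25 × 0.880 = 22.
The 3rd smallest replicate is 0.4144; the 22nd is 0.5742.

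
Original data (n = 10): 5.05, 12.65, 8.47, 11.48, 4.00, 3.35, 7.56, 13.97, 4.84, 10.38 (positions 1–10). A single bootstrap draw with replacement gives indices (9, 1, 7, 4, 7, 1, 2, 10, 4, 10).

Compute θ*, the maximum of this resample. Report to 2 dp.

θ* = 12.65

Resample values: 4.84, 5.05, 7.56, 11.48, 7.56, 5.05, 12.65, 10.38, 11.48, 10.38.
Maximum = 12.65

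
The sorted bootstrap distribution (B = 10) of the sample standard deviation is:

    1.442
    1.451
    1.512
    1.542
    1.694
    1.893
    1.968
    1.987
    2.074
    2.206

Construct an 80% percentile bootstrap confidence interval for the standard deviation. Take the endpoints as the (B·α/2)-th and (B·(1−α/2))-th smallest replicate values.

(1.442, 2.074)

α = 0.20; lower rank = 10 × 0.100 = 1; upper rank = 10 × 0.900 = 9.
The 1st smallest replicate is 1.442; the 9th is 2.074.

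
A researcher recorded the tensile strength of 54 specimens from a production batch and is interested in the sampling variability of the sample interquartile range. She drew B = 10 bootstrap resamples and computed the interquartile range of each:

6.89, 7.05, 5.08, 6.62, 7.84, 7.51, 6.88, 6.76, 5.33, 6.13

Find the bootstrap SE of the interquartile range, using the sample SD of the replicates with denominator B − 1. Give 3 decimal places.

SE* = 0.876

Bootstrap SE is the standard deviation of the 10 replicate interquartile ranges.
Mean of replicates: (6.89 + 7.05 + 5.08 + 6.62 + 7.84 + 7.51 + 6.88 + 6.76 + 5.33 + 6.13) / 10 = 66.0900 / 10 = 6.6090
Sum of squared deviations: (+0.2810)² + (+0.4410)² + (−1.5290)² + (+0.0110)² + (+1.2310)² + (+0.9010)² + (+0.2710)² + (+0.1510)² + (−1.2790)² + (−0.4790)² = 6.9001
Variance = 6.9001 / 9 = 0.7667
SE* = √0.7667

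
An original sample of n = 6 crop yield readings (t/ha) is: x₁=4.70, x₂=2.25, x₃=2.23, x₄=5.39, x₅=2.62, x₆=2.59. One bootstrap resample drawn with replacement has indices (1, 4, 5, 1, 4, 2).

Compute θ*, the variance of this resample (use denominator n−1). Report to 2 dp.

Resample values: 4.70, 5.39, 2.62, 4.70, 5.39, 2.25.
Mean = 4.1750; sum of squared deviations = 9.6273
s² = 9.6273 / 5 = 1.9255

θ* = 1.93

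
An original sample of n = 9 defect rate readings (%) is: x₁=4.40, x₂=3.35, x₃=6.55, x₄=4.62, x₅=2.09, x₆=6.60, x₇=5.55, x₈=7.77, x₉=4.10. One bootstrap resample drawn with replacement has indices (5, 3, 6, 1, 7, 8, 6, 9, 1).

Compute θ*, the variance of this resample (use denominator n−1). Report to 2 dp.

Resample values: 2.09, 6.55, 6.60, 4.40, 5.55, 7.77, 6.60, 4.10, 4.40.
Mean = 5.3400; sum of squared deviations = 24.4556
s² = 24.4556 / 8 = 3.0569

θ* = 3.06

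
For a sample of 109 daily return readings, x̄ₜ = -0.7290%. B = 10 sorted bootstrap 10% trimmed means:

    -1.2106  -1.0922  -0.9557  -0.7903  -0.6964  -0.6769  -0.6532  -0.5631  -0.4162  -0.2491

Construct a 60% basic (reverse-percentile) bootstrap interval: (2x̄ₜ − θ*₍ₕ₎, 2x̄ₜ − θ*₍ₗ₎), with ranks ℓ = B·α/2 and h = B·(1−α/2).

Percentile endpoints at ranks 2 and 8: θ*₍2₎ = -1.0922, θ*₍8₎ = -0.5631.
Basic interval reflects these around x̄ₜ:
  lower = 2 × -0.7290 − -0.5631 = -0.8949
  upper = 2 × -0.7290 − -1.0922 = -0.3658

(-0.8949, -0.3658)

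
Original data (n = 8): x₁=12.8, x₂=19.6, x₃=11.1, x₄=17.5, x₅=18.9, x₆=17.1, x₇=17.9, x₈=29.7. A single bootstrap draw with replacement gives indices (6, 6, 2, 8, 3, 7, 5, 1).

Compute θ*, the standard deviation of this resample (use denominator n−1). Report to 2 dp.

θ* = 5.56

Resample values: 17.1, 17.1, 19.6, 29.7, 11.1, 17.9, 18.9, 12.8.
Mean = 18.0250; sum of squared deviations = 216.5350
s² = 216.5350 / 7 = 30.9336
s = √30.9336 = 5.56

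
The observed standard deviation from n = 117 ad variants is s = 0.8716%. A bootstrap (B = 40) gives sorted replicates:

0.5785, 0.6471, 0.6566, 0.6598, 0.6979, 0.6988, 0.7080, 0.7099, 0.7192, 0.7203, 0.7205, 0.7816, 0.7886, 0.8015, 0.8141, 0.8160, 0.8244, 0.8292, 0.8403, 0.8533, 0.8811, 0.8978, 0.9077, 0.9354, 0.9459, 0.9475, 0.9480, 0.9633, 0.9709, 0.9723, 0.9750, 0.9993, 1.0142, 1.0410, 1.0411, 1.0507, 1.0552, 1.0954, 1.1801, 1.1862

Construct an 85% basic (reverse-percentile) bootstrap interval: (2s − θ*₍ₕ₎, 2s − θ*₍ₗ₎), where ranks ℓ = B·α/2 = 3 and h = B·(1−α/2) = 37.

(0.6880, 1.0866)

Percentile endpoints at ranks 3 and 37: θ*₍3₎ = 0.6566, θ*₍37₎ = 1.0552.
Basic interval reflects these around s:
  lower = 2 × 0.8716 − 1.0552 = 0.6880
  upper = 2 × 0.8716 − 0.6566 = 1.0866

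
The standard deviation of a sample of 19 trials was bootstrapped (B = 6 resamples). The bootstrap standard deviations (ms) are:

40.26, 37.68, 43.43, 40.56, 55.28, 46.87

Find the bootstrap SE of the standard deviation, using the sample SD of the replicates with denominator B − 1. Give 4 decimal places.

Bootstrap SE is the standard deviation of the 6 replicate standard deviations.
Mean of replicates: (40.26 + 37.68 + 43.43 + 40.56 + 55.28 + 46.87) / 6 = 264.08000 / 6 = 44.01333
Sum of squared deviations: (−3.75333)² + (−6.33333)² + (−0.58333)² + (−3.45333)² + (+11.26667)² + (+2.85667)² = 201.56273
Variance = 201.56273 / 5 = 40.31255
SE* = √40.31255

SE* = 6.3492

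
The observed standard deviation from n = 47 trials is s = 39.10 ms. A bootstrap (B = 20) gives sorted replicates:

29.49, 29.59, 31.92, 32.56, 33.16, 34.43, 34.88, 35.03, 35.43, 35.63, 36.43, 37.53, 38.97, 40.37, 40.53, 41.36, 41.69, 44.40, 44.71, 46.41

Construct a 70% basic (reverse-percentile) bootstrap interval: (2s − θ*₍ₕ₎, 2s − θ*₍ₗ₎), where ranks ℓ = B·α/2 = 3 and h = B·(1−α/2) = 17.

(36.51, 46.28)

Percentile endpoints at ranks 3 and 17: θ*₍3₎ = 31.92, θ*₍17₎ = 41.69.
Basic interval reflects these around s:
  lower = 2 × 39.10 − 41.69 = 36.51
  upper = 2 × 39.10 − 31.92 = 46.28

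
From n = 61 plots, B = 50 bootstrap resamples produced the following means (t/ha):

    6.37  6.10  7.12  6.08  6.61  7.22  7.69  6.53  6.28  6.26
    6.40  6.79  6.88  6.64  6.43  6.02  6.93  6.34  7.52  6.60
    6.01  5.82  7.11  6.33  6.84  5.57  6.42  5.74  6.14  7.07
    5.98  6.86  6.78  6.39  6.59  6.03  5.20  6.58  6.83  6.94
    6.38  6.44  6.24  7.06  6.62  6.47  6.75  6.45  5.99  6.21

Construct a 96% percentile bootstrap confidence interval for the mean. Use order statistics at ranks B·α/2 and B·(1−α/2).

Sorted replicates: 5.20, 5.57, 5.74, 5.82, 5.98, 5.99, 6.01, 6.02, 6.03, 6.08, 6.10, 6.14, 6.21, 6.24, 6.26, 6.28, 6.33, 6.34, 6.37, 6.38, 6.39, 6.40, 6.42, 6.43, 6.44, 6.45, 6.47, 6.53, 6.58, 6.59, 6.60, 6.61, 6.62, 6.64, 6.75, 6.78, 6.79, 6.83, 6.84, 6.86, 6.88, 6.93, 6.94, 7.06, 7.07, 7.11, 7.12, 7.22, 7.52, 7.69
α = 0.04; lower rank = 50 × 0.020 = 1; upper rank = 50 × 0.980 = 49.
The 1st smallest replicate is 5.20; the 49th is 7.52.

(5.20, 7.52)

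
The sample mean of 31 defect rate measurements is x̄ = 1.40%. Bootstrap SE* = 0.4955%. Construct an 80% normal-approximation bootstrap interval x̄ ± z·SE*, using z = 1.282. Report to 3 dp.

Margin = 1.282 × 0.4955 = 0.6352
Interval: 1.40 ± 0.6352

(0.765, 2.035)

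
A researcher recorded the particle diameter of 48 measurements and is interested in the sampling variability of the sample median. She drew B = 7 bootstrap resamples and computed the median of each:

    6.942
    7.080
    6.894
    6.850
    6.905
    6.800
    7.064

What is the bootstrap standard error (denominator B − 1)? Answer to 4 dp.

SE* = 0.1047

Bootstrap SE is the standard deviation of the 7 replicate medians.
Mean of replicates: (6.942 + 7.080 + 6.894 + 6.850 + 6.905 + 6.800 + 7.064) / 7 = 48.53500 / 7 = 6.93357
Sum of squared deviations: (+0.00843)² + (+0.14643)² + (−0.03957)² + (−0.08357)² + (−0.02857)² + (−0.13357)² + (+0.13043)² = 0.06573
Variance = 0.06573 / 6 = 0.01096
SE* = √0.01096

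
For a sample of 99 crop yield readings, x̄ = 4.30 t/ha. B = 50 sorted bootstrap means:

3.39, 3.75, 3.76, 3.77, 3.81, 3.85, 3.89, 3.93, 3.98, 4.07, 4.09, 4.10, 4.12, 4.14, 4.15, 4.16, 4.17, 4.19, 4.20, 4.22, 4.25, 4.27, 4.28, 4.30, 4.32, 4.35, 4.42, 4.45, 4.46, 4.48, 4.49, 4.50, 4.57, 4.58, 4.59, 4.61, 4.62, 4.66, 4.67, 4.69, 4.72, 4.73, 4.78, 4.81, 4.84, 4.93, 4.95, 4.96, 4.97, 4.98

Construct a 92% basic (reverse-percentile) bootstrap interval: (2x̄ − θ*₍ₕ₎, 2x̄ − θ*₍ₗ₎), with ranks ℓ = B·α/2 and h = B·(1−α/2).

(3.64, 4.85)

Percentile endpoints at ranks 2 and 48: θ*₍2₎ = 3.75, θ*₍48₎ = 4.96.
Basic interval reflects these around x̄:
  lower = 2 × 4.30 − 4.96 = 3.64
  upper = 2 × 4.30 − 3.75 = 4.85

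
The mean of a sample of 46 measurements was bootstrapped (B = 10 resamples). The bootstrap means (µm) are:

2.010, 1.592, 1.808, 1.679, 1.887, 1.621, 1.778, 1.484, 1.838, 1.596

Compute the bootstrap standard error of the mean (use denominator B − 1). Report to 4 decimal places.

Bootstrap SE is the standard deviation of the 10 replicate means.
Mean of replicates: (2.010 + 1.592 + 1.808 + 1.679 + 1.887 + 1.621 + 1.778 + 1.484 + 1.838 + 1.596) / 10 = 17.29300 / 10 = 1.72930
Sum of squared deviations: (+0.28070)² + (−0.13730)² + (+0.07870)² + (−0.05030)² + (+0.15770)² + (−0.10830)² + (+0.04870)² + (−0.24530)² + (+0.10870)² + (−0.13330)² = 0.23509
Variance = 0.23509 / 9 = 0.02612
SE* = √0.02612

SE* = 0.1616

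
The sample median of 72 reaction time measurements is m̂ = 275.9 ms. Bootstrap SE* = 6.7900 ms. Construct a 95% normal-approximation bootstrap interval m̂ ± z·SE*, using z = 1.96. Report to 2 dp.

(262.59, 289.21)

Margin = 1.96 × 6.7900 = 13.308
Interval: 275.9 ± 13.308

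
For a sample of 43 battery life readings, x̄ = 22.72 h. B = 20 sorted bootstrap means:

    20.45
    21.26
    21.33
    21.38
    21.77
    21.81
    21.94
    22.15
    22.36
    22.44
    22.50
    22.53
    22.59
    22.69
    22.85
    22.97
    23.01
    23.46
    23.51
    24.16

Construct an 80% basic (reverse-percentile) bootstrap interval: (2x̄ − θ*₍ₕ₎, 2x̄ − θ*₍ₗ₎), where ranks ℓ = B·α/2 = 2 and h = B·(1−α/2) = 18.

(21.98, 24.18)

Percentile endpoints at ranks 2 and 18: θ*₍2₎ = 21.26, θ*₍18₎ = 23.46.
Basic interval reflects these around x̄:
  lower = 2 × 22.72 − 23.46 = 21.98
  upper = 2 × 22.72 − 21.26 = 24.18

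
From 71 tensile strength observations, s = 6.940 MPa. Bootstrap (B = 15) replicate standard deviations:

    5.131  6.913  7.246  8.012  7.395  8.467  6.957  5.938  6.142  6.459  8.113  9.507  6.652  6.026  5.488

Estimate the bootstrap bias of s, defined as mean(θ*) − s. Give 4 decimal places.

bias = +0.0231

mean(θ*) = (5.131 + 6.913 + 7.246 + 8.012 + 7.395 + 8.467 + 6.957 + 5.938 + 6.142 + 6.459 + 8.113 + 9.507 + 6.652 + 6.026 + 5.488) / 15 = 6.96307
bias = 6.96307 − 6.940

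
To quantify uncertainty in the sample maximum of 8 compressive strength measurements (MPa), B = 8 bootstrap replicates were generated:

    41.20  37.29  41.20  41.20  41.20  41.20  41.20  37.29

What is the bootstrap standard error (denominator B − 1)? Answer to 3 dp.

SE* = 1.810

Bootstrap SE is the standard deviation of the 8 replicate maximums.
Mean of replicates: (41.20 + 37.29 + 41.20 + 41.20 + 41.20 + 41.20 + 41.20 + 37.29) / 8 = 321.7800 / 8 = 40.2225
Sum of squared deviations: (+0.9775)² + (−2.9325)² + (+0.9775)² + (+0.9775)² + (+0.9775)² + (+0.9775)² + (+0.9775)² + (−2.9325)² = 22.9322
Variance = 22.9322 / 7 = 3.2760
SE* = √3.2760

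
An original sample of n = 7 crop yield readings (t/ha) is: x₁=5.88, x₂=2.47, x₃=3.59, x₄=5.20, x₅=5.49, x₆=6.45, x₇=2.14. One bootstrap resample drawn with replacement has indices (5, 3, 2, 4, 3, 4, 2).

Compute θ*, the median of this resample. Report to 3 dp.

θ* = 3.590

Resample values: 5.49, 3.59, 2.47, 5.20, 3.59, 5.20, 2.47.
Sorted: 2.47, 2.47, 3.59, 3.59, 5.20, 5.20, 5.49
Median = middle value = 3.590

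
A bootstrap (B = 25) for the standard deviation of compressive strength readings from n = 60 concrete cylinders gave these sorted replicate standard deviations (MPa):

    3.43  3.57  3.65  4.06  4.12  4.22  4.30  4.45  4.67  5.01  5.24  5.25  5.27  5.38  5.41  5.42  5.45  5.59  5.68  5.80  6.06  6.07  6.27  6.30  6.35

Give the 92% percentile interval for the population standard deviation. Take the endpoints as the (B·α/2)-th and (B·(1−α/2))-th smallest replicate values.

α = 0.08; lower rank = 25 × 0.040 = 1; upper rank = 25 × 0.960 = 24.
The 1st smallest replicate is 3.43; the 24th is 6.30.

(3.43, 6.30)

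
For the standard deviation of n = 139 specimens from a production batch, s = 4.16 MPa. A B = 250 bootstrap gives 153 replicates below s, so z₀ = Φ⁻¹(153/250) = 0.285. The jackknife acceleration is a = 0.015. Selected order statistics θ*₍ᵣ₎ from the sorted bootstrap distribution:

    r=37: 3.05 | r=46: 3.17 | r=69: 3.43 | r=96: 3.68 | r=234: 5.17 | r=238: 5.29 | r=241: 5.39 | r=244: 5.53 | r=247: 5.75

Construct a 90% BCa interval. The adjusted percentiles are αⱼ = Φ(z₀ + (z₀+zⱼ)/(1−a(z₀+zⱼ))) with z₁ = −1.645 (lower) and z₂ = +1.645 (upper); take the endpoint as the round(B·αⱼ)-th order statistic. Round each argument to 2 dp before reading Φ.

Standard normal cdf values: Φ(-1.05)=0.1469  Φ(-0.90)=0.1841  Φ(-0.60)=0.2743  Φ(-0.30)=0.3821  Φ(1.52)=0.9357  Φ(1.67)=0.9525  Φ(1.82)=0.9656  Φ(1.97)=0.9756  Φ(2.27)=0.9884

Lower: z₀ + z₁ = 0.285 + (-1.645) = -1.360; 1 − a(z₀+z₁) = 1 − (0.015)(-1.360) = 1.0204; argument = 0.285 + (-1.360)/1.0204 = -1.0478 → -1.05.
α₁ = Φ(-1.05) = 0.1469; rank = round(250 × 0.1469) = 37; θ*₍37₎ = 3.05.
Upper: z₀ + z₂ = 1.930; 1 − a(z₀+z₂) = 0.9710; argument = 2.2725 → 2.27; α₂ = 0.9884; rank = 247; θ*₍247₎ = 5.75.

(3.05, 5.75)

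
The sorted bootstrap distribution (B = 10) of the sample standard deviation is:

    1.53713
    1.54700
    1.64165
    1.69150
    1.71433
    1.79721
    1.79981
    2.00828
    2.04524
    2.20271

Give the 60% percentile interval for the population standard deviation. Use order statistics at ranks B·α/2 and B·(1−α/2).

(1.54700, 2.00828)

α = 0.40; lower rank = 10 × 0.200 = 2; upper rank = 10 × 0.800 = 8.
The 2nd smallest replicate is 1.54700; the 8th is 2.00828.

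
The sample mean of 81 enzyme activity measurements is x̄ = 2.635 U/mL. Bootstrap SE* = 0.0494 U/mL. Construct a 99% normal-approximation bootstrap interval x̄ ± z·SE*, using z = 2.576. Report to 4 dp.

Margin = 2.576 × 0.0494 = 0.12725
Interval: 2.635 ± 0.12725

(2.5077, 2.7623)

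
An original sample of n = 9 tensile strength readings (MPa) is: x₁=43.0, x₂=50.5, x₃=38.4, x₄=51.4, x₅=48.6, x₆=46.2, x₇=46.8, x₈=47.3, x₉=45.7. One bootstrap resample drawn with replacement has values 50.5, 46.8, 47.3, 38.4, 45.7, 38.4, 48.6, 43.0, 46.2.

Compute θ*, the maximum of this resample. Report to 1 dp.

θ* = 50.5

Maximum = 50.5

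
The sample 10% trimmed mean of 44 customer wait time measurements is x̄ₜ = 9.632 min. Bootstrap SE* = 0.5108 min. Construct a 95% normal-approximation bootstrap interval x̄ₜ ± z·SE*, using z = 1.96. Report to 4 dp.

(8.6308, 10.6332)

Margin = 1.96 × 0.5108 = 1.00117
Interval: 9.632 ± 1.00117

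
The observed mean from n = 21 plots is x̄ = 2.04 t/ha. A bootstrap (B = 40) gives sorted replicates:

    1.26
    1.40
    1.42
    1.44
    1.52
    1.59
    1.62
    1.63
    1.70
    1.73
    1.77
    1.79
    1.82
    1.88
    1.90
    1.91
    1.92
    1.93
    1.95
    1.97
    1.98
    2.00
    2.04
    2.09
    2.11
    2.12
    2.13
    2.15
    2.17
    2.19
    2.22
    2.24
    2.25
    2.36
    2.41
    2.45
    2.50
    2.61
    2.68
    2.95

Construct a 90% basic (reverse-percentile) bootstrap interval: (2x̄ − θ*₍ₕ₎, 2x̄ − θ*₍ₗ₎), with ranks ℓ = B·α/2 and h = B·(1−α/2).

Percentile endpoints at ranks 2 and 38: θ*₍2₎ = 1.40, θ*₍38₎ = 2.61.
Basic interval reflects these around x̄:
  lower = 2 × 2.04 − 2.61 = 1.47
  upper = 2 × 2.04 − 1.40 = 2.68

(1.47, 2.68)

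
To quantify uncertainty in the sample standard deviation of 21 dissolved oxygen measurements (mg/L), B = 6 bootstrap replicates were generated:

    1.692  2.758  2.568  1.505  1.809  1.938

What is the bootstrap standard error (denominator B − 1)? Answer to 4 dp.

Bootstrap SE is the standard deviation of the 6 replicate standard deviations.
Mean of replicates: (1.692 + 2.758 + 2.568 + 1.505 + 1.809 + 1.938) / 6 = 12.27000 / 6 = 2.04500
Sum of squared deviations: (−0.35300)² + (+0.71300)² + (+0.52300)² + (−0.54000)² + (−0.23600)² + (−0.10700)² = 1.26525
Variance = 1.26525 / 5 = 0.25305
SE* = √0.25305

SE* = 0.5030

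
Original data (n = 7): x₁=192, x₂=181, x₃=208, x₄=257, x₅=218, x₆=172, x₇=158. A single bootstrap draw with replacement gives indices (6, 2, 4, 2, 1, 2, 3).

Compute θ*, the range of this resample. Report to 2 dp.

θ* = 85.00

Resample values: 172, 181, 257, 181, 192, 181, 208.
Range = 257 − 172 = 85.00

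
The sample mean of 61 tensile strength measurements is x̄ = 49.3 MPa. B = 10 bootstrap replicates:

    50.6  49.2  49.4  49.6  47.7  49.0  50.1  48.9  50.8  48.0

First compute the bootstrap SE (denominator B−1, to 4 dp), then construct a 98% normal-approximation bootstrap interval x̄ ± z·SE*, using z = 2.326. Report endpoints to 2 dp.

(46.95, 51.65)

Mean of replicates = 49.3300; sum of squared deviations = 9.1810; SE* = √(9.1810/9) = 1.0100
Margin = 2.326 × 1.0100 = 2.349
Interval: 49.3 ± 2.349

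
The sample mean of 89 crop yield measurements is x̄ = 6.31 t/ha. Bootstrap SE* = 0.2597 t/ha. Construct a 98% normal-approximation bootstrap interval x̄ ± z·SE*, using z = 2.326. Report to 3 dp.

Margin = 2.326 × 0.2597 = 0.6041
Interval: 6.31 ± 0.6041

(5.706, 6.914)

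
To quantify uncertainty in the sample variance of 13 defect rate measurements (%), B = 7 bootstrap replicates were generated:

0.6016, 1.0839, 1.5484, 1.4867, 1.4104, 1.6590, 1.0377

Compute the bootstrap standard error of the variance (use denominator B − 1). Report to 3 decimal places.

SE* = 0.372

Bootstrap SE is the standard deviation of the 7 replicate variances.
Mean of replicates: (0.6016 + 1.0839 + 1.5484 + 1.4867 + 1.4104 + 1.6590 + 1.0377) / 7 = 8.82770 / 7 = 1.26110
Sum of squared deviations: (−0.65950)² + (−0.17720)² + (+0.28730)² + (+0.22560)² + (+0.14930)² + (+0.39790)² + (−0.22340)² = 0.83030
Variance = 0.83030 / 6 = 0.13838
SE* = √0.13838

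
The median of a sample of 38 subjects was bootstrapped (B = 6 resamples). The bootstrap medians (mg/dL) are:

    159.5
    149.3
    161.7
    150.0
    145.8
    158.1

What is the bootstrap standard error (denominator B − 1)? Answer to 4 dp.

SE* = 6.5062

Bootstrap SE is the standard deviation of the 6 replicate medians.
Mean of replicates: (159.5 + 149.3 + 161.7 + 150.0 + 145.8 + 158.1) / 6 = 924.40000 / 6 = 154.06667
Sum of squared deviations: (+5.43333)² + (−4.76667)² + (+7.63333)² + (−4.06667)² + (−8.26667)² + (+4.03333)² = 211.65333
Variance = 211.65333 / 5 = 42.33067
SE* = √42.33067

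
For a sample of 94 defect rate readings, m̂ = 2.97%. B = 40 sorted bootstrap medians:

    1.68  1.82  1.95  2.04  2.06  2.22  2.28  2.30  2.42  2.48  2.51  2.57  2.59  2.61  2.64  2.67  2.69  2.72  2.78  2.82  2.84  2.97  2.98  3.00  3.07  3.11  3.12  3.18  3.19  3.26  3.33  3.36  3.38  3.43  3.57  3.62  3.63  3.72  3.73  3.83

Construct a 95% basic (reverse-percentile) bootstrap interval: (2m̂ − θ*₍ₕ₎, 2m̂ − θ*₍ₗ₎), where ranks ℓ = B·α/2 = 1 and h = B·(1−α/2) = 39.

Percentile endpoints at ranks 1 and 39: θ*₍1₎ = 1.68, θ*₍39₎ = 3.73.
Basic interval reflects these around m̂:
  lower = 2 × 2.97 − 3.73 = 2.21
  upper = 2 × 2.97 − 1.68 = 4.26

(2.21, 4.26)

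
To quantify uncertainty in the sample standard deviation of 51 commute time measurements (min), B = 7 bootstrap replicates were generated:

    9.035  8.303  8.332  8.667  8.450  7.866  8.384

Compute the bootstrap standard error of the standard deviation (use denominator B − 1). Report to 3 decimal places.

SE* = 0.358

Bootstrap SE is the standard deviation of the 7 replicate standard deviations.
Mean of replicates: (9.035 + 8.303 + 8.332 + 8.667 + 8.450 + 7.866 + 8.384) / 7 = 59.0370 / 7 = 8.4339
Sum of squared deviations: (+0.6011)² + (−0.1309)² + (−0.1019)² + (+0.2331)² + (+0.0161)² + (−0.5679)² + (−0.0499)² = 0.7684
Variance = 0.7684 / 6 = 0.1281
SE* = √0.1281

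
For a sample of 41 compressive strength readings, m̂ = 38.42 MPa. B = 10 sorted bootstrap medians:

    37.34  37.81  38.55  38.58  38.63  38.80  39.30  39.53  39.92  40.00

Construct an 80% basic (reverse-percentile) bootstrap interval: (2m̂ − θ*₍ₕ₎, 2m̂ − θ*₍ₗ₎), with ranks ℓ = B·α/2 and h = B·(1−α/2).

Percentile endpoints at ranks 1 and 9: θ*₍1₎ = 37.34, θ*₍9₎ = 39.92.
Basic interval reflects these around m̂:
  lower = 2 × 38.42 − 39.92 = 36.92
  upper = 2 × 38.42 − 37.34 = 39.50

(36.92, 39.50)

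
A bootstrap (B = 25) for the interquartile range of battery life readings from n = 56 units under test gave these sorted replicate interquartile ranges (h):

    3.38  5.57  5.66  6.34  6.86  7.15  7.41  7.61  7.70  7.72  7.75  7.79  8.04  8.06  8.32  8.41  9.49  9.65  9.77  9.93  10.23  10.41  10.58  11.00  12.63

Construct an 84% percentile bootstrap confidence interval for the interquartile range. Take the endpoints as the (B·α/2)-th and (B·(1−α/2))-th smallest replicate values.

(5.57, 10.58)

α = 0.16; lower rank = 25 × 0.080 = 2; upper rank = 25 × 0.920 = 23.
The 2nd smallest replicate is 5.57; the 23rd is 10.58.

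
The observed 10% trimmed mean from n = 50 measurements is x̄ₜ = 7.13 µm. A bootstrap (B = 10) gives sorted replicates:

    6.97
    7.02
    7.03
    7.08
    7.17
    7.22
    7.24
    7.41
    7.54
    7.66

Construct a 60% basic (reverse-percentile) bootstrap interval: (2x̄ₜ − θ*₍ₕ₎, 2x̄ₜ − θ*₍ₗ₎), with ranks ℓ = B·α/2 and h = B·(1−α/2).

Percentile endpoints at ranks 2 and 8: θ*₍2₎ = 7.02, θ*₍8₎ = 7.41.
Basic interval reflects these around x̄ₜ:
  lower = 2 × 7.13 − 7.41 = 6.85
  upper = 2 × 7.13 − 7.02 = 7.24

(6.85, 7.24)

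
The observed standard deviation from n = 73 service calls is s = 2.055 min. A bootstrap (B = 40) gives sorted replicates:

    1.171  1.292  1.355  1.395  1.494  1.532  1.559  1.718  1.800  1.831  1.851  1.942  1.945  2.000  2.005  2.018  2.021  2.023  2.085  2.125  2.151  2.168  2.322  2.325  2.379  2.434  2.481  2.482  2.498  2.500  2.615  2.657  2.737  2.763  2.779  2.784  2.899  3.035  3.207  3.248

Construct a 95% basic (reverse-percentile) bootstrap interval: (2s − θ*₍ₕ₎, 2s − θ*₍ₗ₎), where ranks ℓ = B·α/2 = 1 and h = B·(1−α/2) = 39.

Percentile endpoints at ranks 1 and 39: θ*₍1₎ = 1.171, θ*₍39₎ = 3.207.
Basic interval reflects these around s:
  lower = 2 × 2.055 − 3.207 = 0.903
  upper = 2 × 2.055 − 1.171 = 2.939

(0.903, 2.939)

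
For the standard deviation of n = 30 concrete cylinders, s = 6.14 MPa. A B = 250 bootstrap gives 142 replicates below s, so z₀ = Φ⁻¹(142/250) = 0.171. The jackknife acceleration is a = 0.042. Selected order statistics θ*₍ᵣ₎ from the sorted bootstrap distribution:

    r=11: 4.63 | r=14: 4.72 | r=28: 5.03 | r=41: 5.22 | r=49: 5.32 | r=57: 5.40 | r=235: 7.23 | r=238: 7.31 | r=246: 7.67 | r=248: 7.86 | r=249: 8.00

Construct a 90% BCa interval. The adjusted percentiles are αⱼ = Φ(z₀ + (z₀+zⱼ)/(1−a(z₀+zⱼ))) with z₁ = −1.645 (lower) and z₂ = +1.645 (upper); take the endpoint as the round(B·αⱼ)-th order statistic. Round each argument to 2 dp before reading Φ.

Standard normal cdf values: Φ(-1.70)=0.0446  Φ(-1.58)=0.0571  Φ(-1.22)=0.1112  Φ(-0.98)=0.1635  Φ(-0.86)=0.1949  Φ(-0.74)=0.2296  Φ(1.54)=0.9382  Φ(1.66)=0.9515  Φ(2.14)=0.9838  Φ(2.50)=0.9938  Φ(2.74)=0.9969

(5.03, 7.67)

Lower: z₀ + z₁ = 0.171 + (-1.645) = -1.474; 1 − a(z₀+z₁) = 1 − (0.042)(-1.474) = 1.0619; argument = 0.171 + (-1.474)/1.0619 = -1.2171 → -1.22.
α₁ = Φ(-1.22) = 0.1112; rank = round(250 × 0.1112) = 28; θ*₍28₎ = 5.03.
Upper: z₀ + z₂ = 1.816; 1 − a(z₀+z₂) = 0.9237; argument = 2.1369 → 2.14; α₂ = 0.9838; rank = 246; θ*₍246₎ = 7.67.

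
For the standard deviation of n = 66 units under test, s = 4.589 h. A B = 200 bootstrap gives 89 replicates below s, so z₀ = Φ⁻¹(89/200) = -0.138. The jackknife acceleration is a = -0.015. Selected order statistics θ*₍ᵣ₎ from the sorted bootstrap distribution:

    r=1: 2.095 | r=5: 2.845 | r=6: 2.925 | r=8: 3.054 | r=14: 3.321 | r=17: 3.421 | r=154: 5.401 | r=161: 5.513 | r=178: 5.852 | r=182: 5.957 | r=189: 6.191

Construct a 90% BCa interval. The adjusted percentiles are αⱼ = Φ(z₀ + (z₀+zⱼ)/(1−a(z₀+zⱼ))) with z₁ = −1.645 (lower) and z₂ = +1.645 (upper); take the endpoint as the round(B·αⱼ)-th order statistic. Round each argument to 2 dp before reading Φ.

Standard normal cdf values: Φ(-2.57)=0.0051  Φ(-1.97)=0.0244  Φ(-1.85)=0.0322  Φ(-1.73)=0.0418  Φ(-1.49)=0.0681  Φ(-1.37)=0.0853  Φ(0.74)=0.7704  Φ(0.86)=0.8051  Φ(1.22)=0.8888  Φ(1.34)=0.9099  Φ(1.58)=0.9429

Lower: z₀ + z₁ = -0.138 + (-1.645) = -1.783; 1 − a(z₀+z₁) = 1 − (-0.015)(-1.783) = 0.9733; argument = -0.138 + (-1.783)/0.9733 = -1.9700 → -1.97.
α₁ = Φ(-1.97) = 0.0244; rank = round(200 × 0.0244) = 5; θ*₍5₎ = 2.845.
Upper: z₀ + z₂ = 1.507; 1 − a(z₀+z₂) = 1.0226; argument = 1.3357 → 1.34; α₂ = 0.9099; rank = 182; θ*₍182₎ = 5.957.

(2.845, 5.957)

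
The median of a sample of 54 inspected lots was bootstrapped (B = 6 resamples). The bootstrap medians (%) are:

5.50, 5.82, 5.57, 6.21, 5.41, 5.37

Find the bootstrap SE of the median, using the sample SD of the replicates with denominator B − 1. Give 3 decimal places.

SE* = 0.319

Bootstrap SE is the standard deviation of the 6 replicate medians.
Mean of replicates: (5.50 + 5.82 + 5.57 + 6.21 + 5.41 + 5.37) / 6 = 33.8800 / 6 = 5.6467
Sum of squared deviations: (−0.1467)² + (+0.1733)² + (−0.0767)² + (+0.5633)² + (−0.2367)² + (−0.2767)² = 0.5073
Variance = 0.5073 / 5 = 0.1015
SE* = √0.1015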